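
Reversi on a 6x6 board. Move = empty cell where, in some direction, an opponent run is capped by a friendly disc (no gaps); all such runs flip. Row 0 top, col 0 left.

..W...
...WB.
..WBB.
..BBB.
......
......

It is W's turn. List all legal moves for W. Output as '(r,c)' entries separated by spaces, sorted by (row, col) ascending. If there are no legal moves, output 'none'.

Answer: (1,5) (2,5) (3,5) (4,2) (4,3) (4,4)

Derivation:
(0,3): no bracket -> illegal
(0,4): no bracket -> illegal
(0,5): no bracket -> illegal
(1,2): no bracket -> illegal
(1,5): flips 1 -> legal
(2,1): no bracket -> illegal
(2,5): flips 2 -> legal
(3,1): no bracket -> illegal
(3,5): flips 1 -> legal
(4,1): no bracket -> illegal
(4,2): flips 1 -> legal
(4,3): flips 2 -> legal
(4,4): flips 1 -> legal
(4,5): no bracket -> illegal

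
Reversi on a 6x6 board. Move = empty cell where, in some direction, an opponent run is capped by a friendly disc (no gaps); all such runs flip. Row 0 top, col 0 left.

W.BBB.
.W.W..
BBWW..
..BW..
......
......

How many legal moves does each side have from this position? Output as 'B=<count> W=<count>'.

Answer: B=7 W=3

Derivation:
-- B to move --
(0,1): flips 1 -> legal
(1,0): no bracket -> illegal
(1,2): flips 1 -> legal
(1,4): flips 1 -> legal
(2,4): flips 3 -> legal
(3,1): flips 2 -> legal
(3,4): flips 1 -> legal
(4,2): no bracket -> illegal
(4,3): flips 3 -> legal
(4,4): no bracket -> illegal
B mobility = 7
-- W to move --
(0,1): no bracket -> illegal
(0,5): no bracket -> illegal
(1,0): no bracket -> illegal
(1,2): no bracket -> illegal
(1,4): no bracket -> illegal
(1,5): no bracket -> illegal
(3,0): no bracket -> illegal
(3,1): flips 2 -> legal
(4,1): flips 1 -> legal
(4,2): flips 1 -> legal
(4,3): no bracket -> illegal
W mobility = 3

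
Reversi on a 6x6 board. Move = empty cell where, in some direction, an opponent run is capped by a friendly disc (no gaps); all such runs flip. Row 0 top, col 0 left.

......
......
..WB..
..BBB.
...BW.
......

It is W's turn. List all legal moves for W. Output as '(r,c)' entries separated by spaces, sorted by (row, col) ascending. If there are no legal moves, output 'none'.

(1,2): no bracket -> illegal
(1,3): no bracket -> illegal
(1,4): no bracket -> illegal
(2,1): no bracket -> illegal
(2,4): flips 2 -> legal
(2,5): no bracket -> illegal
(3,1): no bracket -> illegal
(3,5): no bracket -> illegal
(4,1): no bracket -> illegal
(4,2): flips 2 -> legal
(4,5): no bracket -> illegal
(5,2): no bracket -> illegal
(5,3): no bracket -> illegal
(5,4): no bracket -> illegal

Answer: (2,4) (4,2)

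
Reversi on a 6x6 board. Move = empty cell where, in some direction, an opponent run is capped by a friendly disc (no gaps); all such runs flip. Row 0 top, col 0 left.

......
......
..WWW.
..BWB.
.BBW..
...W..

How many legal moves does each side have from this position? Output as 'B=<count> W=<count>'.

-- B to move --
(1,1): no bracket -> illegal
(1,2): flips 2 -> legal
(1,3): no bracket -> illegal
(1,4): flips 2 -> legal
(1,5): flips 2 -> legal
(2,1): no bracket -> illegal
(2,5): no bracket -> illegal
(3,1): no bracket -> illegal
(3,5): no bracket -> illegal
(4,4): flips 1 -> legal
(5,2): flips 1 -> legal
(5,4): flips 1 -> legal
B mobility = 6
-- W to move --
(2,1): flips 1 -> legal
(2,5): flips 1 -> legal
(3,0): no bracket -> illegal
(3,1): flips 2 -> legal
(3,5): flips 1 -> legal
(4,0): flips 2 -> legal
(4,4): flips 1 -> legal
(4,5): flips 1 -> legal
(5,0): flips 2 -> legal
(5,1): flips 1 -> legal
(5,2): flips 2 -> legal
W mobility = 10

Answer: B=6 W=10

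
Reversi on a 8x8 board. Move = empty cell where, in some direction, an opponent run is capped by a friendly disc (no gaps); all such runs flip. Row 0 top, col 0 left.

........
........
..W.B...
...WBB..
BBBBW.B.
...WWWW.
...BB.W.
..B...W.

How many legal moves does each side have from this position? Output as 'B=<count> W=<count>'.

-- B to move --
(1,1): no bracket -> illegal
(1,2): no bracket -> illegal
(1,3): no bracket -> illegal
(2,1): no bracket -> illegal
(2,3): flips 1 -> legal
(3,1): no bracket -> illegal
(3,2): flips 1 -> legal
(4,5): flips 2 -> legal
(4,7): no bracket -> illegal
(5,2): no bracket -> illegal
(5,7): no bracket -> illegal
(6,2): flips 2 -> legal
(6,5): flips 1 -> legal
(6,7): no bracket -> illegal
(7,5): no bracket -> illegal
(7,7): no bracket -> illegal
B mobility = 5
-- W to move --
(1,3): no bracket -> illegal
(1,4): flips 2 -> legal
(1,5): flips 1 -> legal
(2,3): no bracket -> illegal
(2,5): no bracket -> illegal
(2,6): flips 1 -> legal
(3,0): no bracket -> illegal
(3,1): flips 1 -> legal
(3,2): flips 1 -> legal
(3,6): flips 3 -> legal
(3,7): flips 1 -> legal
(4,5): no bracket -> illegal
(4,7): no bracket -> illegal
(5,0): no bracket -> illegal
(5,1): flips 1 -> legal
(5,2): no bracket -> illegal
(5,7): no bracket -> illegal
(6,1): no bracket -> illegal
(6,2): no bracket -> illegal
(6,5): no bracket -> illegal
(7,1): no bracket -> illegal
(7,3): flips 2 -> legal
(7,4): flips 1 -> legal
(7,5): flips 1 -> legal
W mobility = 11

Answer: B=5 W=11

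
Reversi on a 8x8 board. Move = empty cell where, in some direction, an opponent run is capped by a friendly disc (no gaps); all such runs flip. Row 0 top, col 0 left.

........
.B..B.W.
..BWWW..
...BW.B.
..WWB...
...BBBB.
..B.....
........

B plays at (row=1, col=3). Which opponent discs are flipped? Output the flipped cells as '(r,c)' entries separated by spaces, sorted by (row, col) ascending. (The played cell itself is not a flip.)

Dir NW: first cell '.' (not opp) -> no flip
Dir N: first cell '.' (not opp) -> no flip
Dir NE: first cell '.' (not opp) -> no flip
Dir W: first cell '.' (not opp) -> no flip
Dir E: first cell 'B' (not opp) -> no flip
Dir SW: first cell 'B' (not opp) -> no flip
Dir S: opp run (2,3) capped by B -> flip
Dir SE: opp run (2,4), next='.' -> no flip

Answer: (2,3)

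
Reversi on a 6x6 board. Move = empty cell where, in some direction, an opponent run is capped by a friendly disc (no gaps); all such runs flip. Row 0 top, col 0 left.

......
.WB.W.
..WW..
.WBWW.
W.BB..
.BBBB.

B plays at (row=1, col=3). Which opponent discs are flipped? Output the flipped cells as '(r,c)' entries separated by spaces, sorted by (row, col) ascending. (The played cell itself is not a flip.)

Answer: (2,3) (3,3)

Derivation:
Dir NW: first cell '.' (not opp) -> no flip
Dir N: first cell '.' (not opp) -> no flip
Dir NE: first cell '.' (not opp) -> no flip
Dir W: first cell 'B' (not opp) -> no flip
Dir E: opp run (1,4), next='.' -> no flip
Dir SW: opp run (2,2) (3,1) (4,0), next=edge -> no flip
Dir S: opp run (2,3) (3,3) capped by B -> flip
Dir SE: first cell '.' (not opp) -> no flip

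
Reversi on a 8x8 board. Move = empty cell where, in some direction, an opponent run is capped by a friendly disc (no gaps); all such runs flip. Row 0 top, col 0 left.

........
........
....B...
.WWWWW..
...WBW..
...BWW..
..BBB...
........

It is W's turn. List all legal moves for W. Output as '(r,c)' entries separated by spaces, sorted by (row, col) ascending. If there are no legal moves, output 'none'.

Answer: (1,3) (1,4) (1,5) (5,2) (7,1) (7,2) (7,3) (7,4)

Derivation:
(1,3): flips 1 -> legal
(1,4): flips 1 -> legal
(1,5): flips 1 -> legal
(2,3): no bracket -> illegal
(2,5): no bracket -> illegal
(4,2): no bracket -> illegal
(5,1): no bracket -> illegal
(5,2): flips 1 -> legal
(6,1): no bracket -> illegal
(6,5): no bracket -> illegal
(7,1): flips 3 -> legal
(7,2): flips 1 -> legal
(7,3): flips 3 -> legal
(7,4): flips 1 -> legal
(7,5): no bracket -> illegal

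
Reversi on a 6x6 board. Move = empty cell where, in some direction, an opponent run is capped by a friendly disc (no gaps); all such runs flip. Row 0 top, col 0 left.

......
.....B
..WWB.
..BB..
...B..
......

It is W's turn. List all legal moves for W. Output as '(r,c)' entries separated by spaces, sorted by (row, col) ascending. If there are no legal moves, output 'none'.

Answer: (2,5) (4,1) (4,2) (4,4) (5,3)

Derivation:
(0,4): no bracket -> illegal
(0,5): no bracket -> illegal
(1,3): no bracket -> illegal
(1,4): no bracket -> illegal
(2,1): no bracket -> illegal
(2,5): flips 1 -> legal
(3,1): no bracket -> illegal
(3,4): no bracket -> illegal
(3,5): no bracket -> illegal
(4,1): flips 1 -> legal
(4,2): flips 1 -> legal
(4,4): flips 1 -> legal
(5,2): no bracket -> illegal
(5,3): flips 2 -> legal
(5,4): no bracket -> illegal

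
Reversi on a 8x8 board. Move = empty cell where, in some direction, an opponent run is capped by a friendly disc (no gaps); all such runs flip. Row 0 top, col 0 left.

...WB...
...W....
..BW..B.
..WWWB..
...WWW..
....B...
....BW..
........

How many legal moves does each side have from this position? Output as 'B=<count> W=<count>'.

Answer: B=10 W=10

Derivation:
-- B to move --
(0,2): flips 1 -> legal
(1,2): no bracket -> illegal
(1,4): no bracket -> illegal
(2,1): flips 2 -> legal
(2,4): flips 3 -> legal
(2,5): no bracket -> illegal
(3,1): flips 3 -> legal
(3,6): flips 1 -> legal
(4,1): no bracket -> illegal
(4,2): flips 1 -> legal
(4,6): no bracket -> illegal
(5,2): no bracket -> illegal
(5,3): flips 1 -> legal
(5,5): flips 3 -> legal
(5,6): no bracket -> illegal
(6,6): flips 1 -> legal
(7,4): no bracket -> illegal
(7,5): no bracket -> illegal
(7,6): flips 1 -> legal
B mobility = 10
-- W to move --
(0,5): flips 1 -> legal
(1,1): flips 1 -> legal
(1,2): flips 1 -> legal
(1,4): no bracket -> illegal
(1,5): no bracket -> illegal
(1,6): no bracket -> illegal
(1,7): flips 2 -> legal
(2,1): flips 1 -> legal
(2,4): no bracket -> illegal
(2,5): flips 1 -> legal
(2,7): no bracket -> illegal
(3,1): flips 1 -> legal
(3,6): flips 1 -> legal
(3,7): no bracket -> illegal
(4,6): no bracket -> illegal
(5,3): no bracket -> illegal
(5,5): no bracket -> illegal
(6,3): flips 2 -> legal
(7,3): no bracket -> illegal
(7,4): flips 2 -> legal
(7,5): no bracket -> illegal
W mobility = 10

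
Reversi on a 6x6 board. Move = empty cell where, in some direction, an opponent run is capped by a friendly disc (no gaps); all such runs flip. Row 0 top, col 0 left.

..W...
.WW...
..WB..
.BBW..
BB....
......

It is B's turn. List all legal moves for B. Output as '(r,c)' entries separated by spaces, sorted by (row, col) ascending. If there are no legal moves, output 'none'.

(0,0): no bracket -> illegal
(0,1): flips 1 -> legal
(0,3): no bracket -> illegal
(1,0): no bracket -> illegal
(1,3): flips 1 -> legal
(2,0): no bracket -> illegal
(2,1): flips 1 -> legal
(2,4): no bracket -> illegal
(3,4): flips 1 -> legal
(4,2): no bracket -> illegal
(4,3): flips 1 -> legal
(4,4): no bracket -> illegal

Answer: (0,1) (1,3) (2,1) (3,4) (4,3)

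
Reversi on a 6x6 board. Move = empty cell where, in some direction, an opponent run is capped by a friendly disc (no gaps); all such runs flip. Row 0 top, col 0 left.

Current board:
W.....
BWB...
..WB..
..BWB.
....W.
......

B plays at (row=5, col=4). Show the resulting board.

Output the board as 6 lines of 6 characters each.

Answer: W.....
BWB...
..WB..
..BWB.
....B.
....B.

Derivation:
Place B at (5,4); scan 8 dirs for brackets.
Dir NW: first cell '.' (not opp) -> no flip
Dir N: opp run (4,4) capped by B -> flip
Dir NE: first cell '.' (not opp) -> no flip
Dir W: first cell '.' (not opp) -> no flip
Dir E: first cell '.' (not opp) -> no flip
Dir SW: edge -> no flip
Dir S: edge -> no flip
Dir SE: edge -> no flip
All flips: (4,4)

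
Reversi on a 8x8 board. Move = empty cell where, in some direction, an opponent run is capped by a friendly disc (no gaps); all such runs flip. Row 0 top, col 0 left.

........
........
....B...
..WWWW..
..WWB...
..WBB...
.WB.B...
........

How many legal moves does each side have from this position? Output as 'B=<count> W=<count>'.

-- B to move --
(2,1): flips 2 -> legal
(2,2): flips 4 -> legal
(2,3): flips 2 -> legal
(2,5): no bracket -> illegal
(2,6): flips 1 -> legal
(3,1): flips 1 -> legal
(3,6): no bracket -> illegal
(4,1): flips 2 -> legal
(4,5): no bracket -> illegal
(4,6): flips 1 -> legal
(5,0): no bracket -> illegal
(5,1): flips 3 -> legal
(6,0): flips 1 -> legal
(6,3): no bracket -> illegal
(7,0): no bracket -> illegal
(7,1): no bracket -> illegal
(7,2): no bracket -> illegal
B mobility = 9
-- W to move --
(1,3): flips 1 -> legal
(1,4): flips 1 -> legal
(1,5): flips 1 -> legal
(2,3): no bracket -> illegal
(2,5): no bracket -> illegal
(4,5): flips 1 -> legal
(5,1): no bracket -> illegal
(5,5): flips 3 -> legal
(6,3): flips 2 -> legal
(6,5): flips 1 -> legal
(7,1): flips 3 -> legal
(7,2): flips 1 -> legal
(7,3): no bracket -> illegal
(7,4): flips 3 -> legal
(7,5): flips 2 -> legal
W mobility = 11

Answer: B=9 W=11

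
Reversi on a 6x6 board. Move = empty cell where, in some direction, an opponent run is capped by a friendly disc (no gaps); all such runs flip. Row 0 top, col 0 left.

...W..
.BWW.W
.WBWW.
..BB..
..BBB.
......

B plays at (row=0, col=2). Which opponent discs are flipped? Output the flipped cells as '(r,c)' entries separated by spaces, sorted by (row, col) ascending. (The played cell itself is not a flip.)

Dir NW: edge -> no flip
Dir N: edge -> no flip
Dir NE: edge -> no flip
Dir W: first cell '.' (not opp) -> no flip
Dir E: opp run (0,3), next='.' -> no flip
Dir SW: first cell 'B' (not opp) -> no flip
Dir S: opp run (1,2) capped by B -> flip
Dir SE: opp run (1,3) (2,4), next='.' -> no flip

Answer: (1,2)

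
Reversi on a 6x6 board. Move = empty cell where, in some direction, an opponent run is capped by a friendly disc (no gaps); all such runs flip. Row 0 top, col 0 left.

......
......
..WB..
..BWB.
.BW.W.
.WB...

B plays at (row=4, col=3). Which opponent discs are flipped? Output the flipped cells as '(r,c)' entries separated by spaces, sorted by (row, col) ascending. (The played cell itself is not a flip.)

Answer: (3,3) (4,2)

Derivation:
Dir NW: first cell 'B' (not opp) -> no flip
Dir N: opp run (3,3) capped by B -> flip
Dir NE: first cell 'B' (not opp) -> no flip
Dir W: opp run (4,2) capped by B -> flip
Dir E: opp run (4,4), next='.' -> no flip
Dir SW: first cell 'B' (not opp) -> no flip
Dir S: first cell '.' (not opp) -> no flip
Dir SE: first cell '.' (not opp) -> no flip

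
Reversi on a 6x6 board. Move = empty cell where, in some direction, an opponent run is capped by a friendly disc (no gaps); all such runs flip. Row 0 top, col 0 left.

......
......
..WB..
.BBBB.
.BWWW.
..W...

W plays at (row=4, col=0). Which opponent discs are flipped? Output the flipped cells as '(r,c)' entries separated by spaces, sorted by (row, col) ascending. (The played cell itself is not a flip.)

Dir NW: edge -> no flip
Dir N: first cell '.' (not opp) -> no flip
Dir NE: opp run (3,1) capped by W -> flip
Dir W: edge -> no flip
Dir E: opp run (4,1) capped by W -> flip
Dir SW: edge -> no flip
Dir S: first cell '.' (not opp) -> no flip
Dir SE: first cell '.' (not opp) -> no flip

Answer: (3,1) (4,1)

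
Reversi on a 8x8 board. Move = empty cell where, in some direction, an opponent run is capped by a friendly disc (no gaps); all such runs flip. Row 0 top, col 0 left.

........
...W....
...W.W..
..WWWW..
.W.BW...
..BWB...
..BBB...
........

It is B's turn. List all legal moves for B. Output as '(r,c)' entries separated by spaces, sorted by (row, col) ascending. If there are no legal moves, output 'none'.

(0,2): no bracket -> illegal
(0,3): flips 3 -> legal
(0,4): no bracket -> illegal
(1,2): no bracket -> illegal
(1,4): no bracket -> illegal
(1,5): no bracket -> illegal
(1,6): flips 2 -> legal
(2,1): flips 1 -> legal
(2,2): no bracket -> illegal
(2,4): flips 2 -> legal
(2,6): flips 3 -> legal
(3,0): flips 1 -> legal
(3,1): no bracket -> illegal
(3,6): no bracket -> illegal
(4,0): no bracket -> illegal
(4,2): flips 1 -> legal
(4,5): flips 1 -> legal
(4,6): no bracket -> illegal
(5,0): no bracket -> illegal
(5,1): no bracket -> illegal
(5,5): no bracket -> illegal

Answer: (0,3) (1,6) (2,1) (2,4) (2,6) (3,0) (4,2) (4,5)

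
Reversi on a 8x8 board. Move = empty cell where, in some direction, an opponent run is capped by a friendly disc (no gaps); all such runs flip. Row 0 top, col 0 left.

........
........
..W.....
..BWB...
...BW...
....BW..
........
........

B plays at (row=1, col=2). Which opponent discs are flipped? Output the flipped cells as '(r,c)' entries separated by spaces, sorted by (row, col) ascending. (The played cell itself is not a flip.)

Dir NW: first cell '.' (not opp) -> no flip
Dir N: first cell '.' (not opp) -> no flip
Dir NE: first cell '.' (not opp) -> no flip
Dir W: first cell '.' (not opp) -> no flip
Dir E: first cell '.' (not opp) -> no flip
Dir SW: first cell '.' (not opp) -> no flip
Dir S: opp run (2,2) capped by B -> flip
Dir SE: first cell '.' (not opp) -> no flip

Answer: (2,2)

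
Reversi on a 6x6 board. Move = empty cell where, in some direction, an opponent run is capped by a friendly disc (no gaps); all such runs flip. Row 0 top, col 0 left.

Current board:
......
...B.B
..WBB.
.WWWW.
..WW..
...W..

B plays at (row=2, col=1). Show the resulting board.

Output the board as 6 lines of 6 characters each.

Answer: ......
...B.B
.BBBB.
.WWWW.
..WW..
...W..

Derivation:
Place B at (2,1); scan 8 dirs for brackets.
Dir NW: first cell '.' (not opp) -> no flip
Dir N: first cell '.' (not opp) -> no flip
Dir NE: first cell '.' (not opp) -> no flip
Dir W: first cell '.' (not opp) -> no flip
Dir E: opp run (2,2) capped by B -> flip
Dir SW: first cell '.' (not opp) -> no flip
Dir S: opp run (3,1), next='.' -> no flip
Dir SE: opp run (3,2) (4,3), next='.' -> no flip
All flips: (2,2)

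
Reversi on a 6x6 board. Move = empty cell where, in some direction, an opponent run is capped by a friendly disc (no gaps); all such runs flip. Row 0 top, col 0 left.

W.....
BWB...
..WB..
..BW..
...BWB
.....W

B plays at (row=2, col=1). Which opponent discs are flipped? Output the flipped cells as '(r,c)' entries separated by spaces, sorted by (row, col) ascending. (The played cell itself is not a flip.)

Answer: (2,2)

Derivation:
Dir NW: first cell 'B' (not opp) -> no flip
Dir N: opp run (1,1), next='.' -> no flip
Dir NE: first cell 'B' (not opp) -> no flip
Dir W: first cell '.' (not opp) -> no flip
Dir E: opp run (2,2) capped by B -> flip
Dir SW: first cell '.' (not opp) -> no flip
Dir S: first cell '.' (not opp) -> no flip
Dir SE: first cell 'B' (not opp) -> no flip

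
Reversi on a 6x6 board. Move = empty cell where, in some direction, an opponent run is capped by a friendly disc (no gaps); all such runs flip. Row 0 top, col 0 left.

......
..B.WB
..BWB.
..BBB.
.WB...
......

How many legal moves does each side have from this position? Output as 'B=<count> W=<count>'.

Answer: B=5 W=6

Derivation:
-- B to move --
(0,3): no bracket -> illegal
(0,4): flips 1 -> legal
(0,5): flips 2 -> legal
(1,3): flips 2 -> legal
(2,5): no bracket -> illegal
(3,0): no bracket -> illegal
(3,1): no bracket -> illegal
(4,0): flips 1 -> legal
(5,0): flips 1 -> legal
(5,1): no bracket -> illegal
(5,2): no bracket -> illegal
B mobility = 5
-- W to move --
(0,1): flips 1 -> legal
(0,2): no bracket -> illegal
(0,3): no bracket -> illegal
(0,4): no bracket -> illegal
(0,5): no bracket -> illegal
(1,1): no bracket -> illegal
(1,3): no bracket -> illegal
(2,1): flips 1 -> legal
(2,5): flips 1 -> legal
(3,1): no bracket -> illegal
(3,5): no bracket -> illegal
(4,3): flips 2 -> legal
(4,4): flips 2 -> legal
(4,5): flips 1 -> legal
(5,1): no bracket -> illegal
(5,2): no bracket -> illegal
(5,3): no bracket -> illegal
W mobility = 6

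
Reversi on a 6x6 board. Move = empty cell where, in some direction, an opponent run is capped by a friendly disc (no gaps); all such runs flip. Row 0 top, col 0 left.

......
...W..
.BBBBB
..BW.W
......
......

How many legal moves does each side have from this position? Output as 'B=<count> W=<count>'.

-- B to move --
(0,2): flips 1 -> legal
(0,3): flips 1 -> legal
(0,4): flips 1 -> legal
(1,2): no bracket -> illegal
(1,4): no bracket -> illegal
(3,4): flips 1 -> legal
(4,2): flips 1 -> legal
(4,3): flips 1 -> legal
(4,4): flips 1 -> legal
(4,5): flips 1 -> legal
B mobility = 8
-- W to move --
(1,0): no bracket -> illegal
(1,1): flips 1 -> legal
(1,2): no bracket -> illegal
(1,4): no bracket -> illegal
(1,5): flips 2 -> legal
(2,0): no bracket -> illegal
(3,0): no bracket -> illegal
(3,1): flips 2 -> legal
(3,4): no bracket -> illegal
(4,1): no bracket -> illegal
(4,2): no bracket -> illegal
(4,3): no bracket -> illegal
W mobility = 3

Answer: B=8 W=3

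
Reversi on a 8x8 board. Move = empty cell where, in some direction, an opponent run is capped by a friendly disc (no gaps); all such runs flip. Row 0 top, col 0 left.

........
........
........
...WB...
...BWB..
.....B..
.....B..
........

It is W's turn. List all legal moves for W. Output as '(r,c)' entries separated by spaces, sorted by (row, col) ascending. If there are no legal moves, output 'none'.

(2,3): no bracket -> illegal
(2,4): flips 1 -> legal
(2,5): no bracket -> illegal
(3,2): no bracket -> illegal
(3,5): flips 1 -> legal
(3,6): no bracket -> illegal
(4,2): flips 1 -> legal
(4,6): flips 1 -> legal
(5,2): no bracket -> illegal
(5,3): flips 1 -> legal
(5,4): no bracket -> illegal
(5,6): no bracket -> illegal
(6,4): no bracket -> illegal
(6,6): flips 1 -> legal
(7,4): no bracket -> illegal
(7,5): no bracket -> illegal
(7,6): no bracket -> illegal

Answer: (2,4) (3,5) (4,2) (4,6) (5,3) (6,6)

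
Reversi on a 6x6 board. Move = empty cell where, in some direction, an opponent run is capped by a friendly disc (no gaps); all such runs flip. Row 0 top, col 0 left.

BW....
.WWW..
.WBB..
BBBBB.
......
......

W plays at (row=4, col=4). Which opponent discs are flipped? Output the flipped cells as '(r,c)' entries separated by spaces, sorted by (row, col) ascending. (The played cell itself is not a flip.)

Dir NW: opp run (3,3) (2,2) capped by W -> flip
Dir N: opp run (3,4), next='.' -> no flip
Dir NE: first cell '.' (not opp) -> no flip
Dir W: first cell '.' (not opp) -> no flip
Dir E: first cell '.' (not opp) -> no flip
Dir SW: first cell '.' (not opp) -> no flip
Dir S: first cell '.' (not opp) -> no flip
Dir SE: first cell '.' (not opp) -> no flip

Answer: (2,2) (3,3)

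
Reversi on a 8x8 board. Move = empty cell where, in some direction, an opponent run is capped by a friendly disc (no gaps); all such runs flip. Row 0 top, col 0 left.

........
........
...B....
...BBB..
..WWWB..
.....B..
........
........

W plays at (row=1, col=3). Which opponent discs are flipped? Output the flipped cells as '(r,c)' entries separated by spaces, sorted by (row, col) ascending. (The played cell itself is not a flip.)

Answer: (2,3) (3,3)

Derivation:
Dir NW: first cell '.' (not opp) -> no flip
Dir N: first cell '.' (not opp) -> no flip
Dir NE: first cell '.' (not opp) -> no flip
Dir W: first cell '.' (not opp) -> no flip
Dir E: first cell '.' (not opp) -> no flip
Dir SW: first cell '.' (not opp) -> no flip
Dir S: opp run (2,3) (3,3) capped by W -> flip
Dir SE: first cell '.' (not opp) -> no flip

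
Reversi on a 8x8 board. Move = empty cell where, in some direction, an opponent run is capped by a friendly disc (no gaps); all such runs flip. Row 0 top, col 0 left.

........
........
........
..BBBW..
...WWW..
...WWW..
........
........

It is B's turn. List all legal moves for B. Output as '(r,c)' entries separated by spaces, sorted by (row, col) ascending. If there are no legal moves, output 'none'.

Answer: (3,6) (5,2) (5,6) (6,3) (6,4) (6,5) (6,6)

Derivation:
(2,4): no bracket -> illegal
(2,5): no bracket -> illegal
(2,6): no bracket -> illegal
(3,6): flips 1 -> legal
(4,2): no bracket -> illegal
(4,6): no bracket -> illegal
(5,2): flips 1 -> legal
(5,6): flips 1 -> legal
(6,2): no bracket -> illegal
(6,3): flips 2 -> legal
(6,4): flips 2 -> legal
(6,5): flips 2 -> legal
(6,6): flips 2 -> legal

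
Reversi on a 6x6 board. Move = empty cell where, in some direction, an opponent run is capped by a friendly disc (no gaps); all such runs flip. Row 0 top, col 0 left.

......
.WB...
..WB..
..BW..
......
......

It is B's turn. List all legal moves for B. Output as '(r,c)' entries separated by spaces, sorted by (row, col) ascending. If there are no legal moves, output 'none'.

Answer: (1,0) (2,1) (3,4) (4,3)

Derivation:
(0,0): no bracket -> illegal
(0,1): no bracket -> illegal
(0,2): no bracket -> illegal
(1,0): flips 1 -> legal
(1,3): no bracket -> illegal
(2,0): no bracket -> illegal
(2,1): flips 1 -> legal
(2,4): no bracket -> illegal
(3,1): no bracket -> illegal
(3,4): flips 1 -> legal
(4,2): no bracket -> illegal
(4,3): flips 1 -> legal
(4,4): no bracket -> illegal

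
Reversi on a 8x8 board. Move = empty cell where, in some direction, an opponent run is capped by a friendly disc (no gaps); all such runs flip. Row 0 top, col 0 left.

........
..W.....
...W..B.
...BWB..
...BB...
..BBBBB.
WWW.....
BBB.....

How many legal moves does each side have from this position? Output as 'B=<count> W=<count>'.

Answer: B=5 W=6

Derivation:
-- B to move --
(0,1): no bracket -> illegal
(0,2): no bracket -> illegal
(0,3): no bracket -> illegal
(1,1): no bracket -> illegal
(1,3): flips 1 -> legal
(1,4): no bracket -> illegal
(2,1): no bracket -> illegal
(2,2): no bracket -> illegal
(2,4): flips 1 -> legal
(2,5): flips 1 -> legal
(3,2): no bracket -> illegal
(4,5): no bracket -> illegal
(5,0): flips 2 -> legal
(5,1): flips 1 -> legal
(6,3): no bracket -> illegal
(7,3): no bracket -> illegal
B mobility = 5
-- W to move --
(1,5): no bracket -> illegal
(1,6): no bracket -> illegal
(1,7): flips 4 -> legal
(2,2): no bracket -> illegal
(2,4): no bracket -> illegal
(2,5): no bracket -> illegal
(2,7): no bracket -> illegal
(3,2): flips 1 -> legal
(3,6): flips 1 -> legal
(3,7): no bracket -> illegal
(4,1): no bracket -> illegal
(4,2): flips 1 -> legal
(4,5): no bracket -> illegal
(4,6): no bracket -> illegal
(4,7): no bracket -> illegal
(5,1): no bracket -> illegal
(5,7): no bracket -> illegal
(6,3): flips 3 -> legal
(6,4): flips 2 -> legal
(6,5): no bracket -> illegal
(6,6): no bracket -> illegal
(6,7): no bracket -> illegal
(7,3): no bracket -> illegal
W mobility = 6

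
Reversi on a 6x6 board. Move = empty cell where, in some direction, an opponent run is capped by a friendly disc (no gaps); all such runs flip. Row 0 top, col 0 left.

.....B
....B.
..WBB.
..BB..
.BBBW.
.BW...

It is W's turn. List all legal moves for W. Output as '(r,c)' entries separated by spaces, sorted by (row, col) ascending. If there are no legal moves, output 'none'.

Answer: (2,5) (3,0) (3,4) (4,0) (5,0)

Derivation:
(0,3): no bracket -> illegal
(0,4): no bracket -> illegal
(1,2): no bracket -> illegal
(1,3): no bracket -> illegal
(1,5): no bracket -> illegal
(2,1): no bracket -> illegal
(2,5): flips 2 -> legal
(3,0): flips 1 -> legal
(3,1): no bracket -> illegal
(3,4): flips 1 -> legal
(3,5): no bracket -> illegal
(4,0): flips 3 -> legal
(5,0): flips 1 -> legal
(5,3): no bracket -> illegal
(5,4): no bracket -> illegal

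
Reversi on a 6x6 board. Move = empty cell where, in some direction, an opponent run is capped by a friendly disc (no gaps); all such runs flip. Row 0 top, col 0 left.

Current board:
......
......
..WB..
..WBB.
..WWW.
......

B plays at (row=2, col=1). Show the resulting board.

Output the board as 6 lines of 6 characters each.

Answer: ......
......
.BBB..
..WBB.
..WWW.
......

Derivation:
Place B at (2,1); scan 8 dirs for brackets.
Dir NW: first cell '.' (not opp) -> no flip
Dir N: first cell '.' (not opp) -> no flip
Dir NE: first cell '.' (not opp) -> no flip
Dir W: first cell '.' (not opp) -> no flip
Dir E: opp run (2,2) capped by B -> flip
Dir SW: first cell '.' (not opp) -> no flip
Dir S: first cell '.' (not opp) -> no flip
Dir SE: opp run (3,2) (4,3), next='.' -> no flip
All flips: (2,2)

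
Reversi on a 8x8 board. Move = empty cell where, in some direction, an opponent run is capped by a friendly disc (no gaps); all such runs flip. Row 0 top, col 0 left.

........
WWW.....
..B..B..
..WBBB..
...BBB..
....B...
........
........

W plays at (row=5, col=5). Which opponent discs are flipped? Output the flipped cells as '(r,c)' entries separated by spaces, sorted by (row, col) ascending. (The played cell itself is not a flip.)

Dir NW: opp run (4,4) (3,3) (2,2) capped by W -> flip
Dir N: opp run (4,5) (3,5) (2,5), next='.' -> no flip
Dir NE: first cell '.' (not opp) -> no flip
Dir W: opp run (5,4), next='.' -> no flip
Dir E: first cell '.' (not opp) -> no flip
Dir SW: first cell '.' (not opp) -> no flip
Dir S: first cell '.' (not opp) -> no flip
Dir SE: first cell '.' (not opp) -> no flip

Answer: (2,2) (3,3) (4,4)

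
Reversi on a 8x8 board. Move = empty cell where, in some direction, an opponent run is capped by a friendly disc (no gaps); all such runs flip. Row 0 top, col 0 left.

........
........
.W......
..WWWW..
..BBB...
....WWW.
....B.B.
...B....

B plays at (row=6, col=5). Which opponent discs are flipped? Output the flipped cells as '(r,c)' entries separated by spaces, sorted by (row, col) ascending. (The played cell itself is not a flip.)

Answer: (5,4)

Derivation:
Dir NW: opp run (5,4) capped by B -> flip
Dir N: opp run (5,5), next='.' -> no flip
Dir NE: opp run (5,6), next='.' -> no flip
Dir W: first cell 'B' (not opp) -> no flip
Dir E: first cell 'B' (not opp) -> no flip
Dir SW: first cell '.' (not opp) -> no flip
Dir S: first cell '.' (not opp) -> no flip
Dir SE: first cell '.' (not opp) -> no flip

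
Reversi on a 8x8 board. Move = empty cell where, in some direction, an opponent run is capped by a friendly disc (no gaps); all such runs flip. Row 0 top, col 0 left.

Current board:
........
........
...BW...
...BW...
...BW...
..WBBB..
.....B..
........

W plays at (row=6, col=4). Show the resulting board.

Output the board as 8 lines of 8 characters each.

Answer: ........
........
...BW...
...BW...
...BW...
..WBWB..
....WB..
........

Derivation:
Place W at (6,4); scan 8 dirs for brackets.
Dir NW: opp run (5,3), next='.' -> no flip
Dir N: opp run (5,4) capped by W -> flip
Dir NE: opp run (5,5), next='.' -> no flip
Dir W: first cell '.' (not opp) -> no flip
Dir E: opp run (6,5), next='.' -> no flip
Dir SW: first cell '.' (not opp) -> no flip
Dir S: first cell '.' (not opp) -> no flip
Dir SE: first cell '.' (not opp) -> no flip
All flips: (5,4)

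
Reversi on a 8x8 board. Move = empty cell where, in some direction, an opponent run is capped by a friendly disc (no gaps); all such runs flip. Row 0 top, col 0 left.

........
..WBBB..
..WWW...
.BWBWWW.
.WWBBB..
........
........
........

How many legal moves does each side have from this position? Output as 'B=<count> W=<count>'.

Answer: B=12 W=16

Derivation:
-- B to move --
(0,1): flips 3 -> legal
(0,2): no bracket -> illegal
(0,3): no bracket -> illegal
(1,1): flips 2 -> legal
(2,1): flips 1 -> legal
(2,5): flips 2 -> legal
(2,6): flips 1 -> legal
(2,7): flips 1 -> legal
(3,0): no bracket -> illegal
(3,7): flips 3 -> legal
(4,0): flips 2 -> legal
(4,6): flips 2 -> legal
(4,7): no bracket -> illegal
(5,0): flips 3 -> legal
(5,1): flips 2 -> legal
(5,2): no bracket -> illegal
(5,3): flips 1 -> legal
B mobility = 12
-- W to move --
(0,2): flips 1 -> legal
(0,3): flips 1 -> legal
(0,4): flips 2 -> legal
(0,5): flips 1 -> legal
(0,6): flips 1 -> legal
(1,6): flips 3 -> legal
(2,0): flips 1 -> legal
(2,1): flips 1 -> legal
(2,5): no bracket -> illegal
(2,6): no bracket -> illegal
(3,0): flips 1 -> legal
(4,0): flips 1 -> legal
(4,6): flips 3 -> legal
(5,2): flips 1 -> legal
(5,3): flips 3 -> legal
(5,4): flips 3 -> legal
(5,5): flips 3 -> legal
(5,6): flips 1 -> legal
W mobility = 16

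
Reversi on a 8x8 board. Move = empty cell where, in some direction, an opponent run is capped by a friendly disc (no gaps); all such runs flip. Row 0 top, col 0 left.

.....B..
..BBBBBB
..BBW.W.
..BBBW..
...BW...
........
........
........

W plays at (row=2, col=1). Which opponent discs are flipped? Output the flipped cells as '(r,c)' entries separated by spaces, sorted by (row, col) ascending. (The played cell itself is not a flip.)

Answer: (2,2) (2,3)

Derivation:
Dir NW: first cell '.' (not opp) -> no flip
Dir N: first cell '.' (not opp) -> no flip
Dir NE: opp run (1,2), next='.' -> no flip
Dir W: first cell '.' (not opp) -> no flip
Dir E: opp run (2,2) (2,3) capped by W -> flip
Dir SW: first cell '.' (not opp) -> no flip
Dir S: first cell '.' (not opp) -> no flip
Dir SE: opp run (3,2) (4,3), next='.' -> no flip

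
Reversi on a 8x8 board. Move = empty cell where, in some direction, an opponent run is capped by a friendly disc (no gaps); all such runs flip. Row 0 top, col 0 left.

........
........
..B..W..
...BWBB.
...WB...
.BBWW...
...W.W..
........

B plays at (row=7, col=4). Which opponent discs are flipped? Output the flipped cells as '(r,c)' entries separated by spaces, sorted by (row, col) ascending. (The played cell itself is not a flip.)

Dir NW: opp run (6,3) capped by B -> flip
Dir N: first cell '.' (not opp) -> no flip
Dir NE: opp run (6,5), next='.' -> no flip
Dir W: first cell '.' (not opp) -> no flip
Dir E: first cell '.' (not opp) -> no flip
Dir SW: edge -> no flip
Dir S: edge -> no flip
Dir SE: edge -> no flip

Answer: (6,3)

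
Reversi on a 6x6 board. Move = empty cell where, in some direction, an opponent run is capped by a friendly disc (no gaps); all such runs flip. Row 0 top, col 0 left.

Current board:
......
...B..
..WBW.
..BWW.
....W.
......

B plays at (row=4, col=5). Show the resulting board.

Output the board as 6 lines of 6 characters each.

Place B at (4,5); scan 8 dirs for brackets.
Dir NW: opp run (3,4) capped by B -> flip
Dir N: first cell '.' (not opp) -> no flip
Dir NE: edge -> no flip
Dir W: opp run (4,4), next='.' -> no flip
Dir E: edge -> no flip
Dir SW: first cell '.' (not opp) -> no flip
Dir S: first cell '.' (not opp) -> no flip
Dir SE: edge -> no flip
All flips: (3,4)

Answer: ......
...B..
..WBW.
..BWB.
....WB
......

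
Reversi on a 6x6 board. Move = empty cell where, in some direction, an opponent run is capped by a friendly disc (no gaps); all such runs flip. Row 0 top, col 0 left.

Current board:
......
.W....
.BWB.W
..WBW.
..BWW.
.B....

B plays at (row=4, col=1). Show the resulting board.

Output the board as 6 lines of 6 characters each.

Place B at (4,1); scan 8 dirs for brackets.
Dir NW: first cell '.' (not opp) -> no flip
Dir N: first cell '.' (not opp) -> no flip
Dir NE: opp run (3,2) capped by B -> flip
Dir W: first cell '.' (not opp) -> no flip
Dir E: first cell 'B' (not opp) -> no flip
Dir SW: first cell '.' (not opp) -> no flip
Dir S: first cell 'B' (not opp) -> no flip
Dir SE: first cell '.' (not opp) -> no flip
All flips: (3,2)

Answer: ......
.W....
.BWB.W
..BBW.
.BBWW.
.B....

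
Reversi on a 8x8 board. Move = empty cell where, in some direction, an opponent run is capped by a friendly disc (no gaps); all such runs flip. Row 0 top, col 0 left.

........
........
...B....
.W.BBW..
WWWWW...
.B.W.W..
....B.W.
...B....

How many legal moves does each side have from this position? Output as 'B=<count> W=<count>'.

Answer: B=8 W=9

Derivation:
-- B to move --
(2,0): flips 3 -> legal
(2,1): flips 2 -> legal
(2,2): no bracket -> illegal
(2,4): no bracket -> illegal
(2,5): no bracket -> illegal
(2,6): no bracket -> illegal
(3,0): no bracket -> illegal
(3,2): no bracket -> illegal
(3,6): flips 1 -> legal
(4,5): no bracket -> illegal
(4,6): flips 1 -> legal
(5,0): no bracket -> illegal
(5,2): flips 1 -> legal
(5,4): flips 1 -> legal
(5,6): no bracket -> illegal
(5,7): no bracket -> illegal
(6,2): no bracket -> illegal
(6,3): flips 2 -> legal
(6,5): no bracket -> illegal
(6,7): no bracket -> illegal
(7,5): no bracket -> illegal
(7,6): no bracket -> illegal
(7,7): flips 3 -> legal
B mobility = 8
-- W to move --
(1,2): no bracket -> illegal
(1,3): flips 2 -> legal
(1,4): no bracket -> illegal
(2,2): flips 1 -> legal
(2,4): flips 2 -> legal
(2,5): flips 1 -> legal
(3,2): flips 2 -> legal
(4,5): no bracket -> illegal
(5,0): no bracket -> illegal
(5,2): no bracket -> illegal
(5,4): no bracket -> illegal
(6,0): flips 1 -> legal
(6,1): flips 1 -> legal
(6,2): flips 1 -> legal
(6,3): no bracket -> illegal
(6,5): no bracket -> illegal
(7,2): no bracket -> illegal
(7,4): no bracket -> illegal
(7,5): flips 1 -> legal
W mobility = 9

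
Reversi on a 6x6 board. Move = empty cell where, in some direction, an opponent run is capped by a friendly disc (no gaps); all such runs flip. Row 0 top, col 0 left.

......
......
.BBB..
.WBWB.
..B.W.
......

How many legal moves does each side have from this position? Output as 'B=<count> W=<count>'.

-- B to move --
(2,0): flips 1 -> legal
(2,4): flips 1 -> legal
(3,0): flips 1 -> legal
(3,5): no bracket -> illegal
(4,0): flips 1 -> legal
(4,1): flips 1 -> legal
(4,3): flips 1 -> legal
(4,5): no bracket -> illegal
(5,3): no bracket -> illegal
(5,4): flips 1 -> legal
(5,5): flips 2 -> legal
B mobility = 8
-- W to move --
(1,0): no bracket -> illegal
(1,1): flips 2 -> legal
(1,2): no bracket -> illegal
(1,3): flips 2 -> legal
(1,4): no bracket -> illegal
(2,0): no bracket -> illegal
(2,4): flips 1 -> legal
(2,5): no bracket -> illegal
(3,0): no bracket -> illegal
(3,5): flips 1 -> legal
(4,1): no bracket -> illegal
(4,3): no bracket -> illegal
(4,5): no bracket -> illegal
(5,1): flips 1 -> legal
(5,2): no bracket -> illegal
(5,3): flips 1 -> legal
W mobility = 6

Answer: B=8 W=6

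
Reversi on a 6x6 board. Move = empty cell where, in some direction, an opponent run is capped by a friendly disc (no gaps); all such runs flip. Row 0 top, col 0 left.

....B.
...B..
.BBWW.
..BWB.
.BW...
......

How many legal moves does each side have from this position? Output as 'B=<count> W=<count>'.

-- B to move --
(1,2): flips 1 -> legal
(1,4): flips 2 -> legal
(1,5): no bracket -> illegal
(2,5): flips 2 -> legal
(3,1): no bracket -> illegal
(3,5): flips 1 -> legal
(4,3): flips 3 -> legal
(4,4): flips 1 -> legal
(5,1): no bracket -> illegal
(5,2): flips 1 -> legal
(5,3): no bracket -> illegal
B mobility = 7
-- W to move --
(0,2): flips 1 -> legal
(0,3): flips 1 -> legal
(0,5): no bracket -> illegal
(1,0): no bracket -> illegal
(1,1): flips 1 -> legal
(1,2): flips 2 -> legal
(1,4): no bracket -> illegal
(1,5): no bracket -> illegal
(2,0): flips 2 -> legal
(2,5): no bracket -> illegal
(3,0): no bracket -> illegal
(3,1): flips 1 -> legal
(3,5): flips 1 -> legal
(4,0): flips 1 -> legal
(4,3): no bracket -> illegal
(4,4): flips 1 -> legal
(4,5): flips 1 -> legal
(5,0): flips 2 -> legal
(5,1): no bracket -> illegal
(5,2): no bracket -> illegal
W mobility = 11

Answer: B=7 W=11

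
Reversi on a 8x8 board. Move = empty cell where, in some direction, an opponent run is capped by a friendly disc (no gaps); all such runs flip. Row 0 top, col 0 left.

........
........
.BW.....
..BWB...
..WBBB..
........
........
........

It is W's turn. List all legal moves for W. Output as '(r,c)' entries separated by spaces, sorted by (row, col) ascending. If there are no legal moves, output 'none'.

Answer: (2,0) (3,1) (3,5) (4,6) (5,3) (5,5)

Derivation:
(1,0): no bracket -> illegal
(1,1): no bracket -> illegal
(1,2): no bracket -> illegal
(2,0): flips 1 -> legal
(2,3): no bracket -> illegal
(2,4): no bracket -> illegal
(2,5): no bracket -> illegal
(3,0): no bracket -> illegal
(3,1): flips 1 -> legal
(3,5): flips 1 -> legal
(3,6): no bracket -> illegal
(4,1): no bracket -> illegal
(4,6): flips 3 -> legal
(5,2): no bracket -> illegal
(5,3): flips 1 -> legal
(5,4): no bracket -> illegal
(5,5): flips 1 -> legal
(5,6): no bracket -> illegal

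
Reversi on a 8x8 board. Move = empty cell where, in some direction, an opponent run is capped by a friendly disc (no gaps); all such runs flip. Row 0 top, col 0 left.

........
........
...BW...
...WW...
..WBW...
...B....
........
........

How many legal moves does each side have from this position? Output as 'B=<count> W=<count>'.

-- B to move --
(1,3): no bracket -> illegal
(1,4): no bracket -> illegal
(1,5): no bracket -> illegal
(2,2): no bracket -> illegal
(2,5): flips 2 -> legal
(3,1): flips 1 -> legal
(3,2): no bracket -> illegal
(3,5): flips 1 -> legal
(4,1): flips 1 -> legal
(4,5): flips 2 -> legal
(5,1): no bracket -> illegal
(5,2): no bracket -> illegal
(5,4): no bracket -> illegal
(5,5): no bracket -> illegal
B mobility = 5
-- W to move --
(1,2): flips 1 -> legal
(1,3): flips 1 -> legal
(1,4): no bracket -> illegal
(2,2): flips 1 -> legal
(3,2): no bracket -> illegal
(5,2): flips 1 -> legal
(5,4): no bracket -> illegal
(6,2): flips 1 -> legal
(6,3): flips 2 -> legal
(6,4): flips 1 -> legal
W mobility = 7

Answer: B=5 W=7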